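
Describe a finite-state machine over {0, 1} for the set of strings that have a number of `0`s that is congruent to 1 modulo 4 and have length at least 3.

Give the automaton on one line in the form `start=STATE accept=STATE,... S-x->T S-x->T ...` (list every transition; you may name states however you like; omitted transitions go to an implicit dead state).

start=A accept=I,N A-0->B A-1->C B-0->D B-1->E C-0->E C-1->F D-0->G D-1->H E-0->H E-1->I F-0->I F-1->J G-0->K G-1->L H-0->L H-1->M I-0->M I-1->N J-0->N J-1->K K-0->N K-1->K L-0->K L-1->L M-0->L M-1->M N-0->M N-1->N

Build one automaton per condition and run them in lockstep. One (4 states) tracks the count of `0`s modulo 4; the other (5 states) tracks the input length, saturating at 4. Each combined state is a pair, one component from each; accept when both components accept.
A 14-state machine:
       0  1 
>  A   B  C 
   B   D  E 
   C   E  F 
   D   G  H 
   E   H  I 
   F   I  J 
   G   K  L 
   H   L  M 
 * I   M  N 
   J   N  K 
   K   N  K 
   L   K  L 
   M   L  M 
 * N   M  N 
(> = start, * = accepting)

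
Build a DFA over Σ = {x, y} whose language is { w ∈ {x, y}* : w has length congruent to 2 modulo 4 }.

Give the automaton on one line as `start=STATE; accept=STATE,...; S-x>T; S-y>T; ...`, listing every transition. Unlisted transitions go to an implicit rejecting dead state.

Count input length modulo 4: every symbol advances one step around the cycle A → B → C → D → A. Accept at C.
4 states suffice.
       x  y 
>  A   B  B 
   B   C  C 
 * C   D  D 
   D   A  A 
(> = start, * = accepting)

start=A; accept=C; A-x>B; A-y>B; B-x>C; B-y>C; C-x>D; C-y>D; D-x>A; D-y>A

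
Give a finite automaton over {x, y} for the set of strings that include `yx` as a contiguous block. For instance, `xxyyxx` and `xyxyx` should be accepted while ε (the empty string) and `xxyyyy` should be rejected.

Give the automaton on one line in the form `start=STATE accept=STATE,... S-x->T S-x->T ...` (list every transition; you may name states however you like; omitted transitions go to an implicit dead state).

start=q0 accept=q2 q0-x->q0 q0-y->q1 q1-x->q2 q1-y->q1 q2-x->q2 q2-y->q2

States q0..q1 record the length of the longest prefix of `yx` that matches the current input suffix. Reaching q2 means `yx` has been seen, and we stay there forever. Accept from q2.
With 3 states:
        x   y  
>  q0   q0  q1 
   q1   q2  q1 
 * q2   q2  q2 
(> = start, * = accepting)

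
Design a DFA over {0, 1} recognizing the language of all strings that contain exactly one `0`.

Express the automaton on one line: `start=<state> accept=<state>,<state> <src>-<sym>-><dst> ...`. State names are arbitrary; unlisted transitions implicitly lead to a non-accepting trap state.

Count `0`s, saturating at 2: state A means no `0` yet, B means one `0` seen, C means more than one. Each `0` increments (capped at C); other symbols loop. Accept from {B}.
3 states suffice.
       0  1 
>  A   B  A 
 * B   C  B 
   C   C  C 
(> = start, * = accepting)

start=A accept=B A-0->B A-1->A B-0->C B-1->B C-0->C C-1->C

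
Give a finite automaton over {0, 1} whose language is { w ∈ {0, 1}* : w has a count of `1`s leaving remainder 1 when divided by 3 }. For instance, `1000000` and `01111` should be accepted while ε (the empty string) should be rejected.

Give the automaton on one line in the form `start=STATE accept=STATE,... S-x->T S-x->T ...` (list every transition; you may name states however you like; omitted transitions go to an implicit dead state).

The only thing that matters is how many `1`s have appeared, reduced mod 3. Use one state per residue: A for 0, …, C for 2. Reading `1` moves to the next residue; anything else stays put. B is accepting.
       0  1 
>  A   A  B 
 * B   B  C 
   C   C  A 
(> = start, * = accepting)

start=A accept=B A-0->A A-1->B B-0->B B-1->C C-0->C C-1->A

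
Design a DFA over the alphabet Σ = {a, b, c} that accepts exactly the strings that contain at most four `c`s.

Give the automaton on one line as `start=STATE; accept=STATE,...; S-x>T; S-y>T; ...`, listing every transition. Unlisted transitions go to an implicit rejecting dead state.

start=q0; accept=q0,q1,q2,q3,q4; q0-a>q0; q0-b>q0; q0-c>q1; q1-a>q1; q1-b>q1; q1-c>q2; q2-a>q2; q2-b>q2; q2-c>q3; q3-a>q3; q3-b>q3; q3-c>q4; q4-a>q4; q4-b>q4; q4-c>q5; q5-a>q5; q5-b>q5; q5-c>q5

Only the number of `c`s matters, and only up to 5. Make a chain q0 → q1 → q2 → q3 → q4 → q5 advanced by each `c` (with q5 absorbing); every other symbol self-loops. The accepting set is {q0, q1, q2, q3, q4}.
With 6 states:
        a   b   c  
>* q0   q0  q0  q1 
 * q1   q1  q1  q2 
 * q2   q2  q2  q3 
 * q3   q3  q3  q4 
 * q4   q4  q4  q5 
   q5   q5  q5  q5 
(> = start, * = accepting)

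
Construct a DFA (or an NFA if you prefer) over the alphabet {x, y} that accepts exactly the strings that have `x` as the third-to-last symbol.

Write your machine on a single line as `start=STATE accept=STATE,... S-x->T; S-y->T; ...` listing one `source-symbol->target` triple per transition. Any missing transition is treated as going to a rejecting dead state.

start=S0; accept=S7,S8,S9,S10; S0-x->S1; S0-y->S2; S1-x->S3; S1-y->S4; S2-x->S5; S2-y->S6; S3-x->S7; S3-y->S8; S4-x->S9; S4-y->S10; S5-x->S11; S5-y->S12; S6-x->S13; S6-y->S14; S7-x->S7; S7-y->S8; S8-x->S9; S8-y->S10; S9-x->S11; S9-y->S12; S10-x->S13; S10-y->S14; S11-x->S7; S11-y->S8; S12-x->S9; S12-y->S10; S13-x->S11; S13-y->S12; S14-x->S13; S14-y->S14

A DFA must remember the last 3 symbols (since which symbol is third-to-last isn't known until the input ends). Use one state per possible window of the last ≤3 symbols; accept from those whose window starts with `x`.
A 15-state machine:
          x    y  
>  S0     S1   S2 
   S1     S3   S4 
   S2     S5   S6 
   S3     S7   S8 
   S4     S9  S10 
   S5    S11  S12 
   S6    S13  S14 
 * S7     S7   S8 
 * S8     S9  S10 
 * S9    S11  S12 
 * S10   S13  S14 
   S11    S7   S8 
   S12    S9  S10 
   S13   S11  S12 
   S14   S13  S14 
(> = start, * = accepting)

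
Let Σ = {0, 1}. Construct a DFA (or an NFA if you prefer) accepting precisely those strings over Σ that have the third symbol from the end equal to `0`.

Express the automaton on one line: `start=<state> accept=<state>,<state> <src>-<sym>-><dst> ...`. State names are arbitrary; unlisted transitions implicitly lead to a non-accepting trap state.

A DFA must remember the last 3 symbols (since which symbol is third-to-last isn't known until the input ends). Use one state per possible window of the last ≤3 symbols; accept from those whose window starts with `0`.
          0    1  
>  s0     s1   s2 
   s1     s3   s4 
   s2     s5   s6 
   s3     s7   s8 
   s4     s9  s10 
   s5    s11  s12 
   s6    s13  s14 
 * s7     s7   s8 
 * s8     s9  s10 
 * s9    s11  s12 
 * s10   s13  s14 
   s11    s7   s8 
   s12    s9  s10 
   s13   s11  s12 
   s14   s13  s14 
(> = start, * = accepting)

start=s0 accept=s7,s8,s9,s10 s0-0->s1 s0-1->s2 s1-0->s3 s1-1->s4 s2-0->s5 s2-1->s6 s3-0->s7 s3-1->s8 s4-0->s9 s4-1->s10 s5-0->s11 s5-1->s12 s6-0->s13 s6-1->s14 s7-0->s7 s7-1->s8 s8-0->s9 s8-1->s10 s9-0->s11 s9-1->s12 s10-0->s13 s10-1->s14 s11-0->s7 s11-1->s8 s12-0->s9 s12-1->s10 s13-0->s11 s13-1->s12 s14-0->s13 s14-1->s14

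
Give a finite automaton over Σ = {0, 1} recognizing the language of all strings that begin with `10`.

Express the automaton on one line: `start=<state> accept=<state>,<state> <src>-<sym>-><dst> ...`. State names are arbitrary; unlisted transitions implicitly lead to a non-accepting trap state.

Check the first 2 symbols one by one: A through B record how many have matched `10` so far; any wrong symbol goes to the dead state D. After all 2 match we enter the accepting sink C.
With 4 states:
       0  1 
>  A   D  B 
   B   C  D 
 * C   C  C 
   D   D  D 
(> = start, * = accepting)

start=A accept=C A-0->D A-1->B B-0->C B-1->D C-0->C C-1->C D-0->D D-1->D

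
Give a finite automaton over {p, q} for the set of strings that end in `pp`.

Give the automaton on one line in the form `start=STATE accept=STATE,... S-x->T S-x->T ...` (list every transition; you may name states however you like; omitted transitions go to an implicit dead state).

start=A accept=C A-p->B A-q->A B-p->C B-q->A C-p->C C-q->A

Let each state record the length of the longest suffix of the input read so far that is also a prefix of `pp`. B means the last symbol is `p`; C means the last 2 symbols are `pp`. Accept only at C, where the string currently ends in `pp`.
With 3 states:
       p  q 
>  A   B  A 
   B   C  A 
 * C   C  A 
(> = start, * = accepting)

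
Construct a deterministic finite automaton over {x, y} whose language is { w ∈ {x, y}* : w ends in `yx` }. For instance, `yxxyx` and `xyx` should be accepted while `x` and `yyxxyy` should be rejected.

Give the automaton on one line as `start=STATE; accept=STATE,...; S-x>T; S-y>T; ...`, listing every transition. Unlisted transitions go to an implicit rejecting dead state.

Remember how much of `yx` the current input suffix matches. State q0 means no match yet; q1 means the last symbol is `y`; q2 means the last 2 symbols are `yx`. Only q2 accepts. On a mismatch, fall back to the longest proper suffix that is still a prefix of `yx`.
        x   y  
>  q0   q0  q1 
   q1   q2  q1 
 * q2   q0  q1 
(> = start, * = accepting)

start=q0; accept=q2; q0-x>q0; q0-y>q1; q1-x>q2; q1-y>q1; q2-x>q0; q2-y>q1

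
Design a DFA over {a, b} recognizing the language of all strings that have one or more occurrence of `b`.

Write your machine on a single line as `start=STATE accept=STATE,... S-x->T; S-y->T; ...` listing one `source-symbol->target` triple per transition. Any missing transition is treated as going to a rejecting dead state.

Count `b`s, saturating at 2: state s0 means no `b` yet, s1 means one `b` seen, s2 means more than one. Each `b` increments (capped at s2); other symbols loop. Accept from {s1, s2}.
3 states suffice.
        a   b  
>  s0   s0  s1 
 * s1   s1  s2 
 * s2   s2  s2 
(> = start, * = accepting)

start=s0; accept=s1,s2; s0-a->s0; s0-b->s1; s1-a->s1; s1-b->s2; s2-a->s2; s2-b->s2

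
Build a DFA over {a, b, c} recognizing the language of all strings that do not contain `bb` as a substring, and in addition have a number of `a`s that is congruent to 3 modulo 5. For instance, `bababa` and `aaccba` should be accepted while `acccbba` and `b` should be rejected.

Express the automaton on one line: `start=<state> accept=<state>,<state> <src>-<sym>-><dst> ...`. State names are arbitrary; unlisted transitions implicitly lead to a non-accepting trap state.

start=S0 accept=S6,S9 S0-a->S1 S0-b->S2 S0-c->S0 S1-a->S3 S1-b->S4 S1-c->S1 S2-a->S1 S2-b->S5 S2-c->S0 S3-a->S6 S3-b->S7 S3-c->S3 S4-a->S3 S4-b->S5 S4-c->S1 S5-a->S5 S5-b->S5 S5-c->S5 S6-a->S8 S6-b->S9 S6-c->S6 S7-a->S6 S7-b->S5 S7-c->S3 S8-a->S0 S8-b->S10 S8-c->S8 S9-a->S8 S9-b->S5 S9-c->S6 S10-a->S0 S10-b->S5 S10-c->S8

Build one automaton per condition and run them in lockstep. The first has 3 states tracking partial matches of the forbidden pattern `bb`; the second has 5 states tracking the count of `a`s modulo 5. A product state is a pair (one from each), accepting exactly when both do. After merging equivalent states the machine shrinks.
With 11 states:
          a    b    c  
>  S0     S1   S2   S0 
   S1     S3   S4   S1 
   S2     S1   S5   S0 
   S3     S6   S7   S3 
   S4     S3   S5   S1 
   S5     S5   S5   S5 
 * S6     S8   S9   S6 
   S7     S6   S5   S3 
   S8     S0  S10   S8 
 * S9     S8   S5   S6 
   S10    S0   S5   S8 
(> = start, * = accepting)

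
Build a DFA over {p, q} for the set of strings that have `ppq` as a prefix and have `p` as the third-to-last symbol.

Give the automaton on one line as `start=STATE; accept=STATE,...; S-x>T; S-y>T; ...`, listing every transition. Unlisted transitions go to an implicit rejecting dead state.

start=A; accept=I,Q,R,W; A-p>B; A-q>C; B-p>D; B-q>E; C-p>F; C-q>G; D-p>H; D-q>I; E-p>J; E-q>K; F-p>L; F-q>M; G-p>N; G-q>O; H-p>H; H-q>P; I-p>Q; I-q>R; J-p>L; J-q>M; K-p>N; K-q>O; L-p>H; L-q>P; M-p>J; M-q>K; N-p>L; N-q>M; O-p>N; O-q>O; P-p>J; P-q>K; Q-p>S; Q-q>T; R-p>U; R-q>V; S-p>W; S-q>I; T-p>Q; T-q>R; U-p>S; U-q>T; V-p>U; V-q>V; W-p>W; W-q>I

Run two small machines in parallel and take their product. The first has 5 states tracking whether the input so far still matches the prefix `ppq`; the second has 15 states tracking the last 3 symbols read. A product state is a pair (one from each), accepting exactly when both do.
A 23-state machine:
       p  q 
>  A   B  C 
   B   D  E 
   C   F  G 
   D   H  I 
   E   J  K 
   F   L  M 
   G   N  O 
   H   H  P 
 * I   Q  R 
   J   L  M 
   K   N  O 
   L   H  P 
   M   J  K 
   N   L  M 
   O   N  O 
   P   J  K 
 * Q   S  T 
 * R   U  V 
   S   W  I 
   T   Q  R 
   U   S  T 
   V   U  V 
 * W   W  I 
(> = start, * = accepting)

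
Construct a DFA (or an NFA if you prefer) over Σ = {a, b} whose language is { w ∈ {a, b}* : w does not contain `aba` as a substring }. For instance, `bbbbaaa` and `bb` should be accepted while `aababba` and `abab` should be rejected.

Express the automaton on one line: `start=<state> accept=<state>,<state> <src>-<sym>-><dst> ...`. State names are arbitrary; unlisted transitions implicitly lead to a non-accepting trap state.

This is the complement of 'contains `aba`'. Use the same substring-matching states — s0 through s3 holding how much of `aba` has just been matched — but flip the accepting set: everything except the trap s3 accepts.
4 states suffice.
        a   b  
>* s0   s1  s0 
 * s1   s1  s2 
 * s2   s3  s0 
   s3   s3  s3 
(> = start, * = accepting)

start=s0 accept=s0,s1,s2 s0-a->s1 s0-b->s0 s1-a->s1 s1-b->s2 s2-a->s3 s2-b->s0 s3-a->s3 s3-b->s3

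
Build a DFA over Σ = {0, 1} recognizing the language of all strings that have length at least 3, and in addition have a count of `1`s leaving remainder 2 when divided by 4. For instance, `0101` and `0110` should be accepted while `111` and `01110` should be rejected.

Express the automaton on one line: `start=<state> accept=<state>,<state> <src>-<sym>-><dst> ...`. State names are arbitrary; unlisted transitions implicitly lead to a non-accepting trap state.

Handle the two conditions separately and then intersect. One (5 states) tracks the input length, saturating at 4; the other (4 states) tracks the count of `1`s modulo 4. Each combined state is a pair, one component from each; accept when both components accept. Equivalent product states are then merged.
7 states suffice.
        0   1  
>  S0   S1  S2 
   S1   S1  S3 
   S2   S3  S4 
   S3   S3  S5 
   S4   S5  S6 
 * S5   S5  S6 
   S6   S6  S1 
(> = start, * = accepting)

start=S0 accept=S5 S0-0->S1 S0-1->S2 S1-0->S1 S1-1->S3 S2-0->S3 S2-1->S4 S3-0->S3 S3-1->S5 S4-0->S5 S4-1->S6 S5-0->S5 S5-1->S6 S6-0->S6 S6-1->S1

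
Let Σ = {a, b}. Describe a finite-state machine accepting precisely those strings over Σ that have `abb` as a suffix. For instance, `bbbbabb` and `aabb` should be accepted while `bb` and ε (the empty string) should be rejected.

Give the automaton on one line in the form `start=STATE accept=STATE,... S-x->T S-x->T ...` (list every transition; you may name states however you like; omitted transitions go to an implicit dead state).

start=S0 accept=S3 S0-a->S1 S0-b->S0 S1-a->S1 S1-b->S2 S2-a->S1 S2-b->S3 S3-a->S1 S3-b->S0

Let each state record the length of the longest suffix of the input read so far that is also a prefix of `abb`. S1 means the last symbol is `a`; S2 means the last 2 symbols are `ab`; S3 means the last 3 symbols are `abb`. Accept only at S3, where the string currently ends in `abb`.
        a   b  
>  S0   S1  S0 
   S1   S1  S2 
   S2   S1  S3 
 * S3   S1  S0 
(> = start, * = accepting)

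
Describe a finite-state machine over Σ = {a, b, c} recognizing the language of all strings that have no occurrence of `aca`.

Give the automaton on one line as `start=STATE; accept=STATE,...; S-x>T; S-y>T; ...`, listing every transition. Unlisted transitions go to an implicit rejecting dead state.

start=S0; accept=S0,S1,S2; S0-a>S1; S0-b>S0; S0-c>S0; S1-a>S1; S1-b>S0; S1-c>S2; S2-a>S3; S2-b>S0; S2-c>S0; S3-a>S3; S3-b>S3; S3-c>S3

Track partial matches of the forbidden pattern `aca`. State S3 is a dead state reached once `aca` has occurred; every other state accepts. S0 means no part of `aca` is currently matched.
With 4 states:
        a   b   c  
>* S0   S1  S0  S0 
 * S1   S1  S0  S2 
 * S2   S3  S0  S0 
   S3   S3  S3  S3 
(> = start, * = accepting)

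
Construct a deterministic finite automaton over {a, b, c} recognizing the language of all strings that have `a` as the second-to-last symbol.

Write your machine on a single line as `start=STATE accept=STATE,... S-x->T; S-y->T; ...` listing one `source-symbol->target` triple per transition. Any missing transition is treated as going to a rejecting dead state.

start=S0; accept=S4,S5,S6; S0-a->S1; S0-b->S2; S0-c->S3; S1-a->S4; S1-b->S5; S1-c->S6; S2-a->S7; S2-b->S8; S2-c->S9; S3-a->S10; S3-b->S11; S3-c->S12; S4-a->S4; S4-b->S5; S4-c->S6; S5-a->S7; S5-b->S8; S5-c->S9; S6-a->S10; S6-b->S11; S6-c->S12; S7-a->S4; S7-b->S5; S7-c->S6; S8-a->S7; S8-b->S8; S8-c->S9; S9-a->S10; S9-b->S11; S9-c->S12; S10-a->S4; S10-b->S5; S10-c->S6; S11-a->S7; S11-b->S8; S11-c->S9; S12-a->S10; S12-b->S11; S12-c->S12

Because acceptance depends on a position counted from the end, the machine has to buffer the most recent 2 symbols. Make each state the string of the last up-to-2 symbols read; on input `x` shift the window left and append `x`. Accept when the buffered window has length 2 and begins with `a`.
          a    b    c  
>  S0     S1   S2   S3 
   S1     S4   S5   S6 
   S2     S7   S8   S9 
   S3    S10  S11  S12 
 * S4     S4   S5   S6 
 * S5     S7   S8   S9 
 * S6    S10  S11  S12 
   S7     S4   S5   S6 
   S8     S7   S8   S9 
   S9    S10  S11  S12 
   S10    S4   S5   S6 
   S11    S7   S8   S9 
   S12   S10  S11  S12 
(> = start, * = accepting)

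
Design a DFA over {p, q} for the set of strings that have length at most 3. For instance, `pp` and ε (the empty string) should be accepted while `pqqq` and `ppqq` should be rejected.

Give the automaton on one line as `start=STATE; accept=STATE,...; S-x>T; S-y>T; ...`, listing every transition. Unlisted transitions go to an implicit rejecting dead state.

Count input length up to 4: every symbol moves from S0 toward S4, which means 'more than 3' and absorbs. Accept from {S0, S1, S2, S3}.
        p   q  
>* S0   S1  S1 
 * S1   S2  S2 
 * S2   S3  S3 
 * S3   S4  S4 
   S4   S4  S4 
(> = start, * = accepting)

start=S0; accept=S0,S1,S2,S3; S0-p>S1; S0-q>S1; S1-p>S2; S1-q>S2; S2-p>S3; S2-q>S3; S3-p>S4; S3-q>S4; S4-p>S4; S4-q>S4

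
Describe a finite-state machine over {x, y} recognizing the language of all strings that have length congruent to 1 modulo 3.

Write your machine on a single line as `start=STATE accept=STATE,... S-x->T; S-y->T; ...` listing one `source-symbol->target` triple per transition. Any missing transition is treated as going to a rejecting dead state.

start=A; accept=B; A-x->B; A-y->B; B-x->C; B-y->C; C-x->A; C-y->A

Count input length modulo 3: every symbol advances one step around the cycle A → B → C → A. Accept at B.
With 3 states:
       x  y 
>  A   B  B 
 * B   C  C 
   C   A  A 
(> = start, * = accepting)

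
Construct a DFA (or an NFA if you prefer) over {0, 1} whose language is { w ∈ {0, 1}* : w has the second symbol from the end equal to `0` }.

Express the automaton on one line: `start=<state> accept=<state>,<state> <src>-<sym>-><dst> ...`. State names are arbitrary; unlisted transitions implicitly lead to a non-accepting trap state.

Because acceptance depends on a position counted from the end, the machine has to buffer the most recent 2 symbols. Make each state the string of the last up-to-2 symbols read; on input `x` shift the window left and append `x`. Accept when the buffered window has length 2 and begins with `0`.
7 states suffice.
        0   1  
>  s0   s1  s2 
   s1   s3  s4 
   s2   s5  s6 
 * s3   s3  s4 
 * s4   s5  s6 
   s5   s3  s4 
   s6   s5  s6 
(> = start, * = accepting)

start=s0 accept=s3,s4 s0-0->s1 s0-1->s2 s1-0->s3 s1-1->s4 s2-0->s5 s2-1->s6 s3-0->s3 s3-1->s4 s4-0->s5 s4-1->s6 s5-0->s3 s5-1->s4 s6-0->s5 s6-1->s6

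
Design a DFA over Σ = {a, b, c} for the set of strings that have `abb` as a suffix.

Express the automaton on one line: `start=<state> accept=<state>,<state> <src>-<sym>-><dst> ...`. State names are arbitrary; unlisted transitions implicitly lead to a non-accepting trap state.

start=s0 accept=s3 s0-a->s1 s0-b->s0 s0-c->s0 s1-a->s1 s1-b->s2 s1-c->s0 s2-a->s1 s2-b->s3 s2-c->s0 s3-a->s1 s3-b->s0 s3-c->s0

Remember how much of `abb` the current input suffix matches. State s0 means no match yet; s1 means the last symbol is `a`; s2 means the last 2 symbols are `ab`; s3 means the last 3 symbols are `abb`. Only s3 accepts. On a mismatch, fall back to the longest proper suffix that is still a prefix of `abb`.
With 4 states:
        a   b   c  
>  s0   s1  s0  s0 
   s1   s1  s2  s0 
   s2   s1  s3  s0 
 * s3   s1  s0  s0 
(> = start, * = accepting)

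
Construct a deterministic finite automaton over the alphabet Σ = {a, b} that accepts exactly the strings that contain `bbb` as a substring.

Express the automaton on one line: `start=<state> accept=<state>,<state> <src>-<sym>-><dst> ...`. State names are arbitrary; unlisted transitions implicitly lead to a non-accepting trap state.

start=q0 accept=q3 q0-a->q0 q0-b->q1 q1-a->q0 q1-b->q2 q2-a->q0 q2-b->q3 q3-a->q3 q3-b->q3

States q0..q2 record the length of the longest prefix of `bbb` that matches the current input suffix. Reaching q3 means `bbb` has been seen, and we stay there forever. Accept from q3.
        a   b  
>  q0   q0  q1 
   q1   q0  q2 
   q2   q0  q3 
 * q3   q3  q3 
(> = start, * = accepting)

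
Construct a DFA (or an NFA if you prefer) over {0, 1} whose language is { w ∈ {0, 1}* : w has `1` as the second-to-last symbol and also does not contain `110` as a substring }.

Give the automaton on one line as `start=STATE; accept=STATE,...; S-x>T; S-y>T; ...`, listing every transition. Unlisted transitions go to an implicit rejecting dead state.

start=s0; accept=s2,s3; s0-0>s0; s0-1>s1; s1-0>s2; s1-1>s3; s2-0>s0; s2-1>s1; s3-0>s4; s3-1>s3; s4-0>s4; s4-1>s4

Handle the two conditions separately and then intersect. The first has 7 states tracking the last 2 symbols read; the second has 4 states tracking partial matches of the forbidden pattern `110`. A product state is a pair (one from each), accepting exactly when both do. Minimizing collapses redundant product states.
With 5 states:
        0   1  
>  s0   s0  s1 
   s1   s2  s3 
 * s2   s0  s1 
 * s3   s4  s3 
   s4   s4  s4 
(> = start, * = accepting)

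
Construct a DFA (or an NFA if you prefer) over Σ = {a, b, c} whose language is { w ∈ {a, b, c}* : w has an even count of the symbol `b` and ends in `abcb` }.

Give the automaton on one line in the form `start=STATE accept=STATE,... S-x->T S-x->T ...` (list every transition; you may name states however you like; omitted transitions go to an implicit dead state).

start=q0 accept=q5 q0-a->q1 q0-b->q2 q0-c->q0 q1-a->q1 q1-b->q3 q1-c->q0 q2-a->q2 q2-b->q0 q2-c->q2 q3-a->q2 q3-b->q0 q3-c->q4 q4-a->q2 q4-b->q5 q4-c->q2 q5-a->q1 q5-b->q2 q5-c->q0

Handle the two conditions separately and then intersect. One (2 states) tracks the count of `b`s modulo 2; the other (5 states) tracks how much of the suffix `abcb` has currently been matched. Each combined state is a pair, one component from each; accept when both components accept. Equivalent product states are then merged.
        a   b   c  
>  q0   q1  q2  q0 
   q1   q1  q3  q0 
   q2   q2  q0  q2 
   q3   q2  q0  q4 
   q4   q2  q5  q2 
 * q5   q1  q2  q0 
(> = start, * = accepting)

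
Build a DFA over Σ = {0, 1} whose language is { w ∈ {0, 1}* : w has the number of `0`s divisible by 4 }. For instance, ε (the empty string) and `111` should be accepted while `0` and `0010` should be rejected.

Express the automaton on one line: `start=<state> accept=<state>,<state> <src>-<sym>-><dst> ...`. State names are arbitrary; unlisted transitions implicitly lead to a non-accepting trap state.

The only thing that matters is how many `0`s have appeared, reduced mod 4. Use one state per residue: s0 for 0, …, s3 for 3. Reading `0` moves to the next residue; anything else stays put. s0 is accepting.
With 4 states:
        0   1  
>* s0   s1  s0 
   s1   s2  s1 
   s2   s3  s2 
   s3   s0  s3 
(> = start, * = accepting)

start=s0 accept=s0 s0-0->s1 s0-1->s0 s1-0->s2 s1-1->s1 s2-0->s3 s2-1->s2 s3-0->s0 s3-1->s3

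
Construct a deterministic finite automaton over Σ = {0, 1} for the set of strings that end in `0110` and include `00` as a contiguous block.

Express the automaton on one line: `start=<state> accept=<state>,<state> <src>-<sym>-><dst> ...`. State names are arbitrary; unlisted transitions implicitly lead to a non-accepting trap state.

start=q0 accept=q8 q0-0->q1 q0-1->q0 q1-0->q2 q1-1->q3 q2-0->q2 q2-1->q4 q3-0->q1 q3-1->q5 q4-0->q2 q4-1->q6 q5-0->q7 q5-1->q0 q6-0->q8 q6-1->q9 q7-0->q2 q7-1->q3 q8-0->q2 q8-1->q4 q9-0->q2 q9-1->q9

Handle the two conditions separately and then intersect. The first has 5 states tracking how much of the suffix `0110` has currently been matched; the second has 3 states tracking whether and how much of `00` has been seen. A product state is a pair (one from each), accepting exactly when both do.
10 states suffice.
        0   1  
>  q0   q1  q0 
   q1   q2  q3 
   q2   q2  q4 
   q3   q1  q5 
   q4   q2  q6 
   q5   q7  q0 
   q6   q8  q9 
   q7   q2  q3 
 * q8   q2  q4 
   q9   q2  q9 
(> = start, * = accepting)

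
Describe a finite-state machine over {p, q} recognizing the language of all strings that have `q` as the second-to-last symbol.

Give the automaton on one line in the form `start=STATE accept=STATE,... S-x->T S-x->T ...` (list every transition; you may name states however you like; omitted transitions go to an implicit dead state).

start=S0 accept=S5,S6 S0-p->S1 S0-q->S2 S1-p->S3 S1-q->S4 S2-p->S5 S2-q->S6 S3-p->S3 S3-q->S4 S4-p->S5 S4-q->S6 S5-p->S3 S5-q->S4 S6-p->S5 S6-q->S6

Because acceptance depends on a position counted from the end, the machine has to buffer the most recent 2 symbols. Make each state the string of the last up-to-2 symbols read; on input `x` shift the window left and append `x`. Accept when the buffered window has length 2 and begins with `q`.
        p   q  
>  S0   S1  S2 
   S1   S3  S4 
   S2   S5  S6 
   S3   S3  S4 
   S4   S5  S6 
 * S5   S3  S4 
 * S6   S5  S6 
(> = start, * = accepting)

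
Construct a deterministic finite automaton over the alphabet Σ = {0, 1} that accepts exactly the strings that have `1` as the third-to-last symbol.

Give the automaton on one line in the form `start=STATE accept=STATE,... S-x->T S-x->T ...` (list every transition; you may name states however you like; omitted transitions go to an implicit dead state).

start=S0 accept=S11,S12,S13,S14 S0-0->S1 S0-1->S2 S1-0->S3 S1-1->S4 S2-0->S5 S2-1->S6 S3-0->S7 S3-1->S8 S4-0->S9 S4-1->S10 S5-0->S11 S5-1->S12 S6-0->S13 S6-1->S14 S7-0->S7 S7-1->S8 S8-0->S9 S8-1->S10 S9-0->S11 S9-1->S12 S10-0->S13 S10-1->S14 S11-0->S7 S11-1->S8 S12-0->S9 S12-1->S10 S13-0->S11 S13-1->S12 S14-0->S13 S14-1->S14

A DFA must remember the last 3 symbols (since which symbol is third-to-last isn't known until the input ends). Use one state per possible window of the last ≤3 symbols; accept from those whose window starts with `1`.
15 states suffice.
          0    1  
>  S0     S1   S2 
   S1     S3   S4 
   S2     S5   S6 
   S3     S7   S8 
   S4     S9  S10 
   S5    S11  S12 
   S6    S13  S14 
   S7     S7   S8 
   S8     S9  S10 
   S9    S11  S12 
   S10   S13  S14 
 * S11    S7   S8 
 * S12    S9  S10 
 * S13   S11  S12 
 * S14   S13  S14 
(> = start, * = accepting)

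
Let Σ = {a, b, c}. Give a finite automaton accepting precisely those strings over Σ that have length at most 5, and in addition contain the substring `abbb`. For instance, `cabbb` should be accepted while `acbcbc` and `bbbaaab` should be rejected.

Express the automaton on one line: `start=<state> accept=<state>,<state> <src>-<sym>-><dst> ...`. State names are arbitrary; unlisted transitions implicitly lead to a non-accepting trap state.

Handle the two conditions separately and then intersect. One (7 states) tracks the input length, saturating at 6; the other (5 states) tracks whether and how much of `abbb` has been seen. Each combined state is a pair, one component from each; accept when both components accept. Minimizing collapses redundant product states.
11 states suffice.
          a    b    c  
>  q0     q1   q2   q2 
   q1     q3   q4   q5 
   q2     q3   q5   q5 
   q3     q5   q6   q5 
   q4     q5   q7   q5 
   q5     q5   q5   q5 
   q6     q5   q8   q5 
   q7     q5   q9   q5 
   q8     q5  q10   q5 
 * q9    q10  q10  q10 
 * q10    q5   q5   q5 
(> = start, * = accepting)

start=q0 accept=q9,q10 q0-a->q1 q0-b->q2 q0-c->q2 q1-a->q3 q1-b->q4 q1-c->q5 q2-a->q3 q2-b->q5 q2-c->q5 q3-a->q5 q3-b->q6 q3-c->q5 q4-a->q5 q4-b->q7 q4-c->q5 q5-a->q5 q5-b->q5 q5-c->q5 q6-a->q5 q6-b->q8 q6-c->q5 q7-a->q5 q7-b->q9 q7-c->q5 q8-a->q5 q8-b->q10 q8-c->q5 q9-a->q10 q9-b->q10 q9-c->q10 q10-a->q5 q10-b->q5 q10-c->q5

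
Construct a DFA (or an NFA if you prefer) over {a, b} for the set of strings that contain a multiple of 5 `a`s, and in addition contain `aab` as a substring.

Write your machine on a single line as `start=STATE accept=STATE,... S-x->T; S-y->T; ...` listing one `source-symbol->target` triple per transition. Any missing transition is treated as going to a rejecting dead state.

Build one automaton per condition and run them in lockstep. One (5 states) tracks the count of `a`s modulo 5; the other (4 states) tracks whether and how much of `aab` has been seen. Each combined state is a pair, one component from each; accept when both components accept.
20 states suffice.
          a    b  
>  q0     q1   q0 
   q1     q2   q3 
   q2     q4   q5 
   q3     q6   q3 
   q4     q7   q8 
   q5     q8   q5 
   q6     q4   q9 
   q7    q10  q11 
   q8    q11   q8 
   q9    q12   q9 
   q10   q13  q14 
   q11   q14  q11 
   q12    q7  q15 
   q13    q2  q16 
 * q14   q16  q14 
   q15   q17  q15 
   q16    q5  q16 
   q17   q10  q18 
   q18   q19  q18 
   q19   q13   q0 
(> = start, * = accepting)

start=q0; accept=q14; q0-a->q1; q0-b->q0; q1-a->q2; q1-b->q3; q2-a->q4; q2-b->q5; q3-a->q6; q3-b->q3; q4-a->q7; q4-b->q8; q5-a->q8; q5-b->q5; q6-a->q4; q6-b->q9; q7-a->q10; q7-b->q11; q8-a->q11; q8-b->q8; q9-a->q12; q9-b->q9; q10-a->q13; q10-b->q14; q11-a->q14; q11-b->q11; q12-a->q7; q12-b->q15; q13-a->q2; q13-b->q16; q14-a->q16; q14-b->q14; q15-a->q17; q15-b->q15; q16-a->q5; q16-b->q16; q17-a->q10; q17-b->q18; q18-a->q19; q18-b->q18; q19-a->q13; q19-b->q0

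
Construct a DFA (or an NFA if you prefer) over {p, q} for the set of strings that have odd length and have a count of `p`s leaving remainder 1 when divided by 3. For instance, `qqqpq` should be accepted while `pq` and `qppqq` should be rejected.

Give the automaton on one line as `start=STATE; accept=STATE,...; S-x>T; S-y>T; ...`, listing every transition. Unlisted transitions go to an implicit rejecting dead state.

start=A; accept=B; A-p>B; A-q>C; B-p>D; B-q>E; C-p>E; C-q>A; D-p>C; D-q>F; E-p>F; E-q>B; F-p>A; F-q>D

Handle the two conditions separately and then intersect. The first has 2 states tracking the input length modulo 2; the second has 3 states tracking the count of `p`s modulo 3. A product state is a pair (one from each), accepting exactly when both do.
       p  q 
>  A   B  C 
 * B   D  E 
   C   E  A 
   D   C  F 
   E   F  B 
   F   A  D 
(> = start, * = accepting)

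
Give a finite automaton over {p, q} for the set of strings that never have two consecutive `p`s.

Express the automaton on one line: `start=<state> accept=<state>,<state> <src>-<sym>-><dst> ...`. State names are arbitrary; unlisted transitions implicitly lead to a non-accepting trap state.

This is the complement of 'contains `pp`'. Use the same substring-matching states — A through C holding how much of `pp` has just been matched — but flip the accepting set: everything except the trap C accepts.
A 3-state machine:
       p  q 
>* A   B  A 
 * B   C  A 
   C   C  C 
(> = start, * = accepting)

start=A accept=A,B A-p->B A-q->A B-p->C B-q->A C-p->C C-q->C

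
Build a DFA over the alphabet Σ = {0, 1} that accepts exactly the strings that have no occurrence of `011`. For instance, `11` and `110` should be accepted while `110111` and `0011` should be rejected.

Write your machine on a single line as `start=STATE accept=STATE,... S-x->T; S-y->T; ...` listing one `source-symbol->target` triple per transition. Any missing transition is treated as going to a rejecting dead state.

This is the complement of 'contains `011`'. Use the same substring-matching states — q0 through q3 holding how much of `011` has just been matched — but flip the accepting set: everything except the trap q3 accepts.
A 4-state machine:
        0   1  
>* q0   q1  q0 
 * q1   q1  q2 
 * q2   q1  q3 
   q3   q3  q3 
(> = start, * = accepting)

start=q0; accept=q0,q1,q2; q0-0->q1; q0-1->q0; q1-0->q1; q1-1->q2; q2-0->q1; q2-1->q3; q3-0->q3; q3-1->q3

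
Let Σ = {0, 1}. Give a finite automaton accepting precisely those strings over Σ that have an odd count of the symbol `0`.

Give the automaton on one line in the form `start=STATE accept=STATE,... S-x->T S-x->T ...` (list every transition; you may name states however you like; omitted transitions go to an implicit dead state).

Keep the running count of `0`s modulo 2: each `0` advances along the cycle S0 → S1 → S0 while other symbols loop. Accept at S1.
A 2-state machine:
        0   1  
>  S0   S1  S0 
 * S1   S0  S1 
(> = start, * = accepting)

start=S0 accept=S1 S0-0->S1 S0-1->S0 S1-0->S0 S1-1->S1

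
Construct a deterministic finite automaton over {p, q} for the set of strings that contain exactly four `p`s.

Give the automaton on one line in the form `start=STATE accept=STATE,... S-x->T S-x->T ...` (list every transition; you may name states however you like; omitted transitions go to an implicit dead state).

Count `p`s, saturating at 5: states s0 through s4 mean 0 through 4 `p`s seen; s5 means more than 4. Each `p` increments (capped at s5); other symbols loop. Accept from {s4}.
        p   q  
>  s0   s1  s0 
   s1   s2  s1 
   s2   s3  s2 
   s3   s4  s3 
 * s4   s5  s4 
   s5   s5  s5 
(> = start, * = accepting)

start=s0 accept=s4 s0-p->s1 s0-q->s0 s1-p->s2 s1-q->s1 s2-p->s3 s2-q->s2 s3-p->s4 s3-q->s3 s4-p->s5 s4-q->s4 s5-p->s5 s5-q->s5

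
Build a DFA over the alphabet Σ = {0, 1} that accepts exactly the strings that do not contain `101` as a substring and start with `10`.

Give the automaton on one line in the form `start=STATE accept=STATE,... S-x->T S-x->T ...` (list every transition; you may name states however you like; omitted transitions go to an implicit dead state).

Run two small machines in parallel and take their product. One (4 states) tracks partial matches of the forbidden pattern `101`; the other (4 states) tracks whether the input so far still matches the prefix `10`. Each combined state is a pair, one component from each; accept when both components accept.
       0  1 
>  A   B  C 
   B   B  D 
   C   E  D 
   D   F  D 
 * E   G  H 
   F   B  I 
 * G   G  J 
   H   H  H 
   I   I  I 
 * J   E  J 
(> = start, * = accepting)

start=A accept=E,G,J A-0->B A-1->C B-0->B B-1->D C-0->E C-1->D D-0->F D-1->D E-0->G E-1->H F-0->B F-1->I G-0->G G-1->J H-0->H H-1->H I-0->I I-1->I J-0->E J-1->J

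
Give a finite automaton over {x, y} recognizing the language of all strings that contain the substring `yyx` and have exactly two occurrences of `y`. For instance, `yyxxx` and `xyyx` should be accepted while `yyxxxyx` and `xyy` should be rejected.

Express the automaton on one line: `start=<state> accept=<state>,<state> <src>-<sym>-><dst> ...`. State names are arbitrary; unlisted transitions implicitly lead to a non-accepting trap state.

Build one automaton per condition and run them in lockstep. The first has 4 states tracking whether and how much of `yyx` has been seen; the second has 4 states tracking the count of `y`s, saturating at 3. A product state is a pair (one from each), accepting exactly when both do. Equivalent product states are then merged.
With 5 states:
        x   y  
>  q0   q0  q1 
   q1   q2  q3 
   q2   q2  q2 
   q3   q4  q2 
 * q4   q4  q2 
(> = start, * = accepting)

start=q0 accept=q4 q0-x->q0 q0-y->q1 q1-x->q2 q1-y->q3 q2-x->q2 q2-y->q2 q3-x->q4 q3-y->q2 q4-x->q4 q4-y->q2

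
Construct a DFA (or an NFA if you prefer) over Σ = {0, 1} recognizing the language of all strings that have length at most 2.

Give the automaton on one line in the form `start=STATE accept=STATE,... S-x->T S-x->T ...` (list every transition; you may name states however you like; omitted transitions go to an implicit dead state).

start=s0 accept=s0,s1,s2 s0-0->s1 s0-1->s1 s1-0->s2 s1-1->s2 s2-0->s3 s2-1->s3 s3-0->s3 s3-1->s3

We only need to distinguish lengths 0, 1, …, 2, and '>2'. Chain s0 → s1 → s2 → s3 on every symbol, with s3 looping. Accepting states: {s0, s1, s2}.
        0   1  
>* s0   s1  s1 
 * s1   s2  s2 
 * s2   s3  s3 
   s3   s3  s3 
(> = start, * = accepting)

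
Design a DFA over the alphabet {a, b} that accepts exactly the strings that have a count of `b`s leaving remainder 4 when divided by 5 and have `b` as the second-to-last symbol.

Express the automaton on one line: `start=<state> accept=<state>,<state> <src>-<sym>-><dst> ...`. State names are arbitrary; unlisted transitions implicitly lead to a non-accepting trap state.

Handle the two conditions separately and then intersect. The first has 5 states tracking the count of `b`s modulo 5; the second has 7 states tracking the last 2 symbols read. A product state is a pair (one from each), accepting exactly when both do.
A 23-state machine:
          a    b  
>  q0     q1   q2 
   q1     q3   q4 
   q2     q5   q6 
   q3     q3   q4 
   q4     q5   q6 
   q5     q7   q8 
   q6     q9  q10 
   q7     q7   q8 
   q8     q9  q10 
   q9    q11  q12 
   q10   q13  q14 
   q11   q11  q12 
   q12   q13  q14 
   q13   q15  q16 
 * q14   q17  q18 
   q15   q15  q16 
   q16   q17  q18 
 * q17   q19  q20 
   q18   q21  q22 
   q19   q19  q20 
   q20   q21  q22 
   q21    q3   q4 
   q22    q5   q6 
(> = start, * = accepting)

start=q0 accept=q14,q17 q0-a->q1 q0-b->q2 q1-a->q3 q1-b->q4 q2-a->q5 q2-b->q6 q3-a->q3 q3-b->q4 q4-a->q5 q4-b->q6 q5-a->q7 q5-b->q8 q6-a->q9 q6-b->q10 q7-a->q7 q7-b->q8 q8-a->q9 q8-b->q10 q9-a->q11 q9-b->q12 q10-a->q13 q10-b->q14 q11-a->q11 q11-b->q12 q12-a->q13 q12-b->q14 q13-a->q15 q13-b->q16 q14-a->q17 q14-b->q18 q15-a->q15 q15-b->q16 q16-a->q17 q16-b->q18 q17-a->q19 q17-b->q20 q18-a->q21 q18-b->q22 q19-a->q19 q19-b->q20 q20-a->q21 q20-b->q22 q21-a->q3 q21-b->q4 q22-a->q5 q22-b->q6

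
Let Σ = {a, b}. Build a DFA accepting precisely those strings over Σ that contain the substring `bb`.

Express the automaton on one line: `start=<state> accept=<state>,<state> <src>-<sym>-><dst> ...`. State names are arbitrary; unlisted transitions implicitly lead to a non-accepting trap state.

start=s0 accept=s2 s0-a->s0 s0-b->s1 s1-a->s0 s1-b->s2 s2-a->s2 s2-b->s2

States s0..s1 record the length of the longest prefix of `bb` that matches the current input suffix. Reaching s2 means `bb` has been seen, and we stay there forever. Accept from s2.
A 3-state machine:
        a   b  
>  s0   s0  s1 
   s1   s0  s2 
 * s2   s2  s2 
(> = start, * = accepting)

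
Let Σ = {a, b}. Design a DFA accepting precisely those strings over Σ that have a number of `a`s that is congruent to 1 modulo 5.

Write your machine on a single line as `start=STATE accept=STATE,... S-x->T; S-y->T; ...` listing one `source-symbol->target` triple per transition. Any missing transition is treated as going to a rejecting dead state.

start=S0; accept=S1; S0-a->S1; S0-b->S0; S1-a->S2; S1-b->S1; S2-a->S3; S2-b->S2; S3-a->S4; S3-b->S3; S4-a->S0; S4-b->S4

Keep the running count of `a`s modulo 5: each `a` advances along the cycle S0 → S1 → S2 → S3 → S4 → S0 while other symbols loop. Accept at S1.
5 states suffice.
        a   b  
>  S0   S1  S0 
 * S1   S2  S1 
   S2   S3  S2 
   S3   S4  S3 
   S4   S0  S4 
(> = start, * = accepting)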